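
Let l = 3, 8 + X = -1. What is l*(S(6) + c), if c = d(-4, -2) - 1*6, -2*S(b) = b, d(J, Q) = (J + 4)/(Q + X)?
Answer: -27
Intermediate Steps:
X = -9 (X = -8 - 1 = -9)
d(J, Q) = (4 + J)/(-9 + Q) (d(J, Q) = (J + 4)/(Q - 9) = (4 + J)/(-9 + Q))
S(b) = -b/2
c = -6 (c = (4 - 4)/(-9 - 2) - 1*6 = 0/(-11) - 6 = -1/11*0 - 6 = 0 - 6 = -6)
l*(S(6) + c) = 3*(-1/2*6 - 6) = 3*(-3 - 6) = 3*(-9) = -27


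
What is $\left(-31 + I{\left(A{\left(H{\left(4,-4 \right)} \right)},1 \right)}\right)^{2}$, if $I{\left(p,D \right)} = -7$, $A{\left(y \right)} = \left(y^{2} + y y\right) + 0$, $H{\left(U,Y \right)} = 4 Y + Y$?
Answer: $1444$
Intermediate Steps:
$H{\left(U,Y \right)} = 5 Y$
$A{\left(y \right)} = 2 y^{2}$ ($A{\left(y \right)} = \left(y^{2} + y^{2}\right) + 0 = 2 y^{2} + 0 = 2 y^{2}$)
$\left(-31 + I{\left(A{\left(H{\left(4,-4 \right)} \right)},1 \right)}\right)^{2} = \left(-31 - 7\right)^{2} = \left(-38\right)^{2} = 1444$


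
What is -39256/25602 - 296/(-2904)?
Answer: -2217109/1548921 ≈ -1.4314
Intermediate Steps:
-39256/25602 - 296/(-2904) = -39256*1/25602 - 296*(-1/2904) = -19628/12801 + 37/363 = -2217109/1548921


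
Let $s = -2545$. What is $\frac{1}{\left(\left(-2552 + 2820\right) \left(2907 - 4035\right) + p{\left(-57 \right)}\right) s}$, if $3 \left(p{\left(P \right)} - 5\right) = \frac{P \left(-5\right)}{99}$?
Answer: $\frac{99}{76165502770} \approx 1.2998 \cdot 10^{-9}$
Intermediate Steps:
$p{\left(P \right)} = 5 - \frac{5 P}{297}$ ($p{\left(P \right)} = 5 + \frac{P \left(-5\right) \frac{1}{99}}{3} = 5 + \frac{- 5 P \frac{1}{99}}{3} = 5 + \frac{\left(- \frac{5}{99}\right) P}{3} = 5 - \frac{5 P}{297}$)
$\frac{1}{\left(\left(-2552 + 2820\right) \left(2907 - 4035\right) + p{\left(-57 \right)}\right) s} = \frac{1}{\left(\left(-2552 + 2820\right) \left(2907 - 4035\right) + \left(5 - - \frac{95}{99}\right)\right) \left(-2545\right)} = \frac{1}{268 \left(-1128\right) + \left(5 + \frac{95}{99}\right)} \left(- \frac{1}{2545}\right) = \frac{1}{-302304 + \frac{590}{99}} \left(- \frac{1}{2545}\right) = \frac{1}{- \frac{29927506}{99}} \left(- \frac{1}{2545}\right) = \left(- \frac{99}{29927506}\right) \left(- \frac{1}{2545}\right) = \frac{99}{76165502770}$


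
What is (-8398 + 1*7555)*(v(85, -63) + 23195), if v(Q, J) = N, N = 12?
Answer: -19563501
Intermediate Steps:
v(Q, J) = 12
(-8398 + 1*7555)*(v(85, -63) + 23195) = (-8398 + 1*7555)*(12 + 23195) = (-8398 + 7555)*23207 = -843*23207 = -19563501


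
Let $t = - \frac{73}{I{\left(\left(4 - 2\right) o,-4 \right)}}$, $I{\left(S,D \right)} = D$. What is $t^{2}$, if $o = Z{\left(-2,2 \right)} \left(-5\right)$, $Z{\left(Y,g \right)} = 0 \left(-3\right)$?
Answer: $\frac{5329}{16} \approx 333.06$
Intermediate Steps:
$Z{\left(Y,g \right)} = 0$
$o = 0$ ($o = 0 \left(-5\right) = 0$)
$t = \frac{73}{4}$ ($t = - \frac{73}{-4} = \left(-73\right) \left(- \frac{1}{4}\right) = \frac{73}{4} \approx 18.25$)
$t^{2} = \left(\frac{73}{4}\right)^{2} = \frac{5329}{16}$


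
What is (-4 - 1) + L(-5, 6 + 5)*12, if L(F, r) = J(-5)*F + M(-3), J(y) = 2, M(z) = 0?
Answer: -125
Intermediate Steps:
L(F, r) = 2*F (L(F, r) = 2*F + 0 = 2*F)
(-4 - 1) + L(-5, 6 + 5)*12 = (-4 - 1) + (2*(-5))*12 = -5 - 10*12 = -5 - 120 = -125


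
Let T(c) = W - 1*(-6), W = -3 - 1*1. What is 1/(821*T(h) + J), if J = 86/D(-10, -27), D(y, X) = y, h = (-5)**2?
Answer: 5/8167 ≈ 0.00061222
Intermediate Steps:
W = -4 (W = -3 - 1 = -4)
h = 25
J = -43/5 (J = 86/(-10) = 86*(-1/10) = -43/5 ≈ -8.6000)
T(c) = 2 (T(c) = -4 - 1*(-6) = -4 + 6 = 2)
1/(821*T(h) + J) = 1/(821*2 - 43/5) = 1/(1642 - 43/5) = 1/(8167/5) = 5/8167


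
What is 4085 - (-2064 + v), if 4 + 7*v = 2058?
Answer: 40989/7 ≈ 5855.6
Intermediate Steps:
v = 2054/7 (v = -4/7 + (1/7)*2058 = -4/7 + 294 = 2054/7 ≈ 293.43)
4085 - (-2064 + v) = 4085 - (-2064 + 2054/7) = 4085 - 1*(-12394/7) = 4085 + 12394/7 = 40989/7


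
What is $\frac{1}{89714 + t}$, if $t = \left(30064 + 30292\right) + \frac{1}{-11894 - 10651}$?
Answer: $\frac{22545}{3383328149} \approx 6.6636 \cdot 10^{-6}$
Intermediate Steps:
$t = \frac{1360726019}{22545}$ ($t = 60356 + \frac{1}{-22545} = 60356 - \frac{1}{22545} = \frac{1360726019}{22545} \approx 60356.0$)
$\frac{1}{89714 + t} = \frac{1}{89714 + \frac{1360726019}{22545}} = \frac{1}{\frac{3383328149}{22545}} = \frac{22545}{3383328149}$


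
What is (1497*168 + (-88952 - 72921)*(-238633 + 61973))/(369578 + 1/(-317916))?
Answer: 9091359819171216/117494759447 ≈ 77377.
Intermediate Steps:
(1497*168 + (-88952 - 72921)*(-238633 + 61973))/(369578 + 1/(-317916)) = (251496 - 161873*(-176660))/(369578 - 1/317916) = (251496 + 28596484180)/(117494759447/317916) = 28596735676*(317916/117494759447) = 9091359819171216/117494759447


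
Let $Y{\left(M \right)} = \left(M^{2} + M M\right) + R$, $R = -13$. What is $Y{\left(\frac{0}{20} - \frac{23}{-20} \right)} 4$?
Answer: $- \frac{2071}{50} \approx -41.42$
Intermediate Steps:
$Y{\left(M \right)} = -13 + 2 M^{2}$ ($Y{\left(M \right)} = \left(M^{2} + M M\right) - 13 = \left(M^{2} + M^{2}\right) - 13 = 2 M^{2} - 13 = -13 + 2 M^{2}$)
$Y{\left(\frac{0}{20} - \frac{23}{-20} \right)} 4 = \left(-13 + 2 \left(\frac{0}{20} - \frac{23}{-20}\right)^{2}\right) 4 = \left(-13 + 2 \left(0 \cdot \frac{1}{20} - - \frac{23}{20}\right)^{2}\right) 4 = \left(-13 + 2 \left(0 + \frac{23}{20}\right)^{2}\right) 4 = \left(-13 + 2 \left(\frac{23}{20}\right)^{2}\right) 4 = \left(-13 + 2 \cdot \frac{529}{400}\right) 4 = \left(-13 + \frac{529}{200}\right) 4 = \left(- \frac{2071}{200}\right) 4 = - \frac{2071}{50}$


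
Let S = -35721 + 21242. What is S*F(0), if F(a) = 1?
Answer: -14479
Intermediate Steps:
S = -14479
S*F(0) = -14479*1 = -14479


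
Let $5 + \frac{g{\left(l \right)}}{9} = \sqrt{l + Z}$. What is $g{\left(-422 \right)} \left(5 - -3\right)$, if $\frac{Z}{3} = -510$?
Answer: $-360 + 288 i \sqrt{122} \approx -360.0 + 3181.1 i$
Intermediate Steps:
$Z = -1530$ ($Z = 3 \left(-510\right) = -1530$)
$g{\left(l \right)} = -45 + 9 \sqrt{-1530 + l}$ ($g{\left(l \right)} = -45 + 9 \sqrt{l - 1530} = -45 + 9 \sqrt{-1530 + l}$)
$g{\left(-422 \right)} \left(5 - -3\right) = \left(-45 + 9 \sqrt{-1530 - 422}\right) \left(5 - -3\right) = \left(-45 + 9 \sqrt{-1952}\right) \left(5 + 3\right) = \left(-45 + 9 \cdot 4 i \sqrt{122}\right) 8 = \left(-45 + 36 i \sqrt{122}\right) 8 = -360 + 288 i \sqrt{122}$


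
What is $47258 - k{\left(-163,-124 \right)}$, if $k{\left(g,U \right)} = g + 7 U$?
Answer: $48289$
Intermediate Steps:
$47258 - k{\left(-163,-124 \right)} = 47258 - \left(-163 + 7 \left(-124\right)\right) = 47258 - \left(-163 - 868\right) = 47258 - -1031 = 47258 + 1031 = 48289$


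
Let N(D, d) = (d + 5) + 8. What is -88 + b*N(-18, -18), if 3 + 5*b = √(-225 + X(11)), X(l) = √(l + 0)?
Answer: -85 - I*√(225 - √11) ≈ -85.0 - 14.889*I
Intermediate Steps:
N(D, d) = 13 + d (N(D, d) = (5 + d) + 8 = 13 + d)
X(l) = √l
b = -⅗ + √(-225 + √11)/5 ≈ -0.6 + 2.9778*I
-88 + b*N(-18, -18) = -88 + (-⅗ + I*√(225 - √11)/5)*(13 - 18) = -88 + (-⅗ + I*√(225 - √11)/5)*(-5) = -88 + (3 - I*√(225 - √11)) = -85 - I*√(225 - √11)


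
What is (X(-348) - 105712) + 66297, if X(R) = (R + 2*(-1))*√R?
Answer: -39415 - 700*I*√87 ≈ -39415.0 - 6529.2*I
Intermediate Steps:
X(R) = √R*(-2 + R) (X(R) = (R - 2)*√R = (-2 + R)*√R = √R*(-2 + R))
(X(-348) - 105712) + 66297 = (√(-348)*(-2 - 348) - 105712) + 66297 = ((2*I*√87)*(-350) - 105712) + 66297 = (-700*I*√87 - 105712) + 66297 = (-105712 - 700*I*√87) + 66297 = -39415 - 700*I*√87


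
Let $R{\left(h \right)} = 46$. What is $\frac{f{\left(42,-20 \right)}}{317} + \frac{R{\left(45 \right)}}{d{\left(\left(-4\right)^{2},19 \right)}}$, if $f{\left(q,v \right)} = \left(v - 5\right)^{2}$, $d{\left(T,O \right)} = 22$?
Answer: $\frac{14166}{3487} \approx 4.0625$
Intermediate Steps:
$f{\left(q,v \right)} = \left(-5 + v\right)^{2}$
$\frac{f{\left(42,-20 \right)}}{317} + \frac{R{\left(45 \right)}}{d{\left(\left(-4\right)^{2},19 \right)}} = \frac{\left(-5 - 20\right)^{2}}{317} + \frac{46}{22} = \left(-25\right)^{2} \cdot \frac{1}{317} + 46 \cdot \frac{1}{22} = 625 \cdot \frac{1}{317} + \frac{23}{11} = \frac{625}{317} + \frac{23}{11} = \frac{14166}{3487}$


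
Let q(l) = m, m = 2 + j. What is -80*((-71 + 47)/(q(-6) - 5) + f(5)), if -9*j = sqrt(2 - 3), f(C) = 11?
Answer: -110896/73 + 1728*I/73 ≈ -1519.1 + 23.671*I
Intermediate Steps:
j = -I/9 (j = -sqrt(2 - 3)/9 = -I/9 ≈ -0.11111*I)
m = 2 - I/9 ≈ 2.0 - 0.11111*I
q(l) = 2 - I/9
-80*((-71 + 47)/(q(-6) - 5) + f(5)) = -80*((-71 + 47)/((2 - I/9) - 5) + 11) = -80*(-24*81*(-3 + I/9)/730 + 11) = -80*(-972*(-3 + I/9)/365 + 11) = -80*(11 - 972*(-3 + I/9)/365) = -880 + 15552*(-3 + I/9)/73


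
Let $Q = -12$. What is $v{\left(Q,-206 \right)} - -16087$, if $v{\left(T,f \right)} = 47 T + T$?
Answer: $15511$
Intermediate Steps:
$v{\left(T,f \right)} = 48 T$
$v{\left(Q,-206 \right)} - -16087 = 48 \left(-12\right) - -16087 = -576 + 16087 = 15511$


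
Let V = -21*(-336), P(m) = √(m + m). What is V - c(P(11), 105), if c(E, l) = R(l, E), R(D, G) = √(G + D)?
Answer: 7056 - √(105 + √22) ≈ 7045.5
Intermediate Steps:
P(m) = √2*√m (P(m) = √(2*m) = √2*√m)
R(D, G) = √(D + G)
c(E, l) = √(E + l) (c(E, l) = √(l + E) = √(E + l))
V = 7056
V - c(P(11), 105) = 7056 - √(√2*√11 + 105) = 7056 - √(√22 + 105) = 7056 - √(105 + √22)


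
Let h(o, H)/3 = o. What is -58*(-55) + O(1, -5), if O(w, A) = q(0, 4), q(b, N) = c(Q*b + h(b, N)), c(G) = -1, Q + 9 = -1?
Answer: 3189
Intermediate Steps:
Q = -10 (Q = -9 - 1 = -10)
h(o, H) = 3*o
q(b, N) = -1
O(w, A) = -1
-58*(-55) + O(1, -5) = -58*(-55) - 1 = 3190 - 1 = 3189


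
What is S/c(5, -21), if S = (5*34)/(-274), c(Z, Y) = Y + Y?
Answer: 85/5754 ≈ 0.014772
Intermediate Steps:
c(Z, Y) = 2*Y
S = -85/137 (S = 170*(-1/274) = -85/137 ≈ -0.62044)
S/c(5, -21) = -85/(137*(2*(-21))) = -85/137/(-42) = -85/137*(-1/42) = 85/5754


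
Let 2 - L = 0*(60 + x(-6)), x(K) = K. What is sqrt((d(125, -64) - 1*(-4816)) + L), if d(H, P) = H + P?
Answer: sqrt(4879) ≈ 69.850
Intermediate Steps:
L = 2 (L = 2 - 0*(60 - 6) = 2 - 0*54 = 2 - 1*0 = 2 + 0 = 2)
sqrt((d(125, -64) - 1*(-4816)) + L) = sqrt(((125 - 64) - 1*(-4816)) + 2) = sqrt((61 + 4816) + 2) = sqrt(4877 + 2) = sqrt(4879)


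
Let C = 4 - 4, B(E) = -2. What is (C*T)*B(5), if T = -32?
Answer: 0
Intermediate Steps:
C = 0
(C*T)*B(5) = (0*(-32))*(-2) = 0*(-2) = 0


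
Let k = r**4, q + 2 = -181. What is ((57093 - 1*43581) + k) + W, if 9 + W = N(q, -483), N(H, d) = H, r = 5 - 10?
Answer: 13945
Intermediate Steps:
r = -5
q = -183 (q = -2 - 181 = -183)
k = 625 (k = (-5)**4 = 625)
W = -192 (W = -9 - 183 = -192)
((57093 - 1*43581) + k) + W = ((57093 - 1*43581) + 625) - 192 = ((57093 - 43581) + 625) - 192 = (13512 + 625) - 192 = 14137 - 192 = 13945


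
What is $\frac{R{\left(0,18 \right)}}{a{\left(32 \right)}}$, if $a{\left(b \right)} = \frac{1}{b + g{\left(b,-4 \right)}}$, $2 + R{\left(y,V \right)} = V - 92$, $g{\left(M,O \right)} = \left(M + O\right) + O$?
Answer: $-4256$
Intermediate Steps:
$g{\left(M,O \right)} = M + 2 O$
$R{\left(y,V \right)} = -94 + V$ ($R{\left(y,V \right)} = -2 + \left(V - 92\right) = -2 + \left(-92 + V\right) = -94 + V$)
$a{\left(b \right)} = \frac{1}{-8 + 2 b}$ ($a{\left(b \right)} = \frac{1}{b + \left(b + 2 \left(-4\right)\right)} = \frac{1}{b + \left(b - 8\right)} = \frac{1}{b + \left(-8 + b\right)} = \frac{1}{-8 + 2 b}$)
$\frac{R{\left(0,18 \right)}}{a{\left(32 \right)}} = \frac{-94 + 18}{\frac{1}{2} \frac{1}{-4 + 32}} = - \frac{76}{\frac{1}{2} \cdot \frac{1}{28}} = - 76 \frac{1}{\frac{1}{56}} = \left(-76\right) 56 = -4256$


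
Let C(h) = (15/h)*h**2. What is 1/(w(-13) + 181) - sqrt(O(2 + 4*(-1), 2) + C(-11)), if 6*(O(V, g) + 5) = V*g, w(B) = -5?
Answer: 1/176 - 16*I*sqrt(6)/3 ≈ 0.0056818 - 13.064*I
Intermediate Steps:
C(h) = 15*h
O(V, g) = -5 + V*g/6 (O(V, g) = -5 + (V*g)/6 = -5 + V*g/6)
1/(w(-13) + 181) - sqrt(O(2 + 4*(-1), 2) + C(-11)) = 1/(-5 + 181) - sqrt((-5 + (1/6)*(2 + 4*(-1))*2) + 15*(-11)) = 1/176 - sqrt((-5 + (1/6)*(2 - 4)*2) - 165) = 1/176 - sqrt((-5 + (1/6)*(-2)*2) - 165) = 1/176 - sqrt((-5 - 2/3) - 165) = 1/176 - sqrt(-17/3 - 165) = 1/176 - sqrt(-512/3) = 1/176 - 16*I*sqrt(6)/3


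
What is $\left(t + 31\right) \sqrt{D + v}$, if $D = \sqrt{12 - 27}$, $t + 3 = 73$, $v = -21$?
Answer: $101 \sqrt{-21 + i \sqrt{15}} \approx 42.501 + 464.79 i$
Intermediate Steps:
$t = 70$ ($t = -3 + 73 = 70$)
$D = i \sqrt{15}$ ($D = \sqrt{-15} = i \sqrt{15} \approx 3.873 i$)
$\left(t + 31\right) \sqrt{D + v} = \left(70 + 31\right) \sqrt{i \sqrt{15} - 21} = 101 \sqrt{-21 + i \sqrt{15}}$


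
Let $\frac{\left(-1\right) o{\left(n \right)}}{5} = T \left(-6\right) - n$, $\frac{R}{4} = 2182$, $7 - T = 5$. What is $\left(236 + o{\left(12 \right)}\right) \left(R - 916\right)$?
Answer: $2781072$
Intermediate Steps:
$T = 2$ ($T = 7 - 5 = 2$)
$R = 8728$ ($R = 4 \cdot 2182 = 8728$)
$o{\left(n \right)} = 60 + 5 n$ ($o{\left(n \right)} = - 5 \left(2 \left(-6\right) - n\right) = - 5 \left(-12 - n\right) = 60 + 5 n$)
$\left(236 + o{\left(12 \right)}\right) \left(R - 916\right) = \left(236 + \left(60 + 5 \cdot 12\right)\right) \left(8728 - 916\right) = \left(236 + \left(60 + 60\right)\right) 7812 = \left(236 + 120\right) 7812 = 356 \cdot 7812 = 2781072$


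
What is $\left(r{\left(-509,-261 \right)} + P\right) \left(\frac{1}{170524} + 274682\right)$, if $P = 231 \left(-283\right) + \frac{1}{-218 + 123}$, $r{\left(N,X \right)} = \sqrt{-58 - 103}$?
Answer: $- \frac{72724008951569721}{4049945} + \frac{46839873369 i \sqrt{161}}{170524} \approx -1.7957 \cdot 10^{10} + 3.4853 \cdot 10^{6} i$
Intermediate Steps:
$r{\left(N,X \right)} = i \sqrt{161}$ ($r{\left(N,X \right)} = \sqrt{-161} = i \sqrt{161}$)
$P = - \frac{6210436}{95}$ ($P = -65373 + \frac{1}{-95} = -65373 - \frac{1}{95} = - \frac{6210436}{95} \approx -65373.0$)
$\left(r{\left(-509,-261 \right)} + P\right) \left(\frac{1}{170524} + 274682\right) = \left(i \sqrt{161} - \frac{6210436}{95}\right) \left(\frac{1}{170524} + 274682\right) = \left(- \frac{6210436}{95} + i \sqrt{161}\right) \left(\frac{1}{170524} + 274682\right) = \left(- \frac{6210436}{95} + i \sqrt{161}\right) \frac{46839873369}{170524} = - \frac{72724008951569721}{4049945} + \frac{46839873369 i \sqrt{161}}{170524}$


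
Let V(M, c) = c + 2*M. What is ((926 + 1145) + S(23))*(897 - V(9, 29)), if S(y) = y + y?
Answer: 1799450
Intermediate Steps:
S(y) = 2*y
((926 + 1145) + S(23))*(897 - V(9, 29)) = ((926 + 1145) + 2*23)*(897 - (29 + 2*9)) = (2071 + 46)*(897 - (29 + 18)) = 2117*(897 - 1*47) = 2117*(897 - 47) = 2117*850 = 1799450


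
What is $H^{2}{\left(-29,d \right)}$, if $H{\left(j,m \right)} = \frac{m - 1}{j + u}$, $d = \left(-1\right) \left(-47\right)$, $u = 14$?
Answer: $\frac{2116}{225} \approx 9.4044$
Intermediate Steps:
$d = 47$
$H{\left(j,m \right)} = \frac{-1 + m}{14 + j}$ ($H{\left(j,m \right)} = \frac{m - 1}{j + 14} = \frac{-1 + m}{14 + j}$)
$H^{2}{\left(-29,d \right)} = \left(\frac{-1 + 47}{14 - 29}\right)^{2} = \left(\frac{1}{-15} \cdot 46\right)^{2} = \left(\left(- \frac{1}{15}\right) 46\right)^{2} = \left(- \frac{46}{15}\right)^{2} = \frac{2116}{225}$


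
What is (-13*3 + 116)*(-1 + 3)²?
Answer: 308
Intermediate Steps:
(-13*3 + 116)*(-1 + 3)² = (-39 + 116)*2² = 77*4 = 308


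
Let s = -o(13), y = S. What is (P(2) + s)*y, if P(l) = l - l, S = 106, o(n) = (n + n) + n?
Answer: -4134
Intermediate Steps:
o(n) = 3*n (o(n) = 2*n + n = 3*n)
P(l) = 0
y = 106
s = -39 (s = -3*13 = -1*39 = -39)
(P(2) + s)*y = (0 - 39)*106 = -39*106 = -4134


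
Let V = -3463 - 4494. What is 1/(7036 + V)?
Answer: -1/921 ≈ -0.0010858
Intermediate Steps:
V = -7957
1/(7036 + V) = 1/(7036 - 7957) = 1/(-921) = -1/921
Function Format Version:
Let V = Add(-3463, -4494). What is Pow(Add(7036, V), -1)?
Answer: Rational(-1, 921) ≈ -0.0010858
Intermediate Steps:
V = -7957
Pow(Add(7036, V), -1) = Pow(Add(7036, -7957), -1) = Pow(-921, -1) = Rational(-1, 921)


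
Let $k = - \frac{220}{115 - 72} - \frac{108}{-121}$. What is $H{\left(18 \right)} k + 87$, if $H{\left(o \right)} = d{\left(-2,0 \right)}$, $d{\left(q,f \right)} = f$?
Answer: $87$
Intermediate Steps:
$H{\left(o \right)} = 0$
$k = - \frac{21976}{5203}$ ($k = - \frac{220}{43} - - \frac{108}{121} = \left(-220\right) \frac{1}{43} + \frac{108}{121} = - \frac{220}{43} + \frac{108}{121} = - \frac{21976}{5203} \approx -4.2237$)
$H{\left(18 \right)} k + 87 = 0 \left(- \frac{21976}{5203}\right) + 87 = 0 + 87 = 87$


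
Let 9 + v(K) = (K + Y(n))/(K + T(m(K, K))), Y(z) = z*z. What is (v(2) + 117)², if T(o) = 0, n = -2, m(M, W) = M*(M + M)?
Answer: 12321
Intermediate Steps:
m(M, W) = 2*M² (m(M, W) = M*(2*M) = 2*M²)
Y(z) = z²
v(K) = -9 + (4 + K)/K (v(K) = -9 + (K + (-2)²)/(K + 0) = -9 + (K + 4)/K = -9 + (4 + K)/K)
(v(2) + 117)² = ((-8 + 4/2) + 117)² = ((-8 + 4*(½)) + 117)² = ((-8 + 2) + 117)² = (-6 + 117)² = 111² = 12321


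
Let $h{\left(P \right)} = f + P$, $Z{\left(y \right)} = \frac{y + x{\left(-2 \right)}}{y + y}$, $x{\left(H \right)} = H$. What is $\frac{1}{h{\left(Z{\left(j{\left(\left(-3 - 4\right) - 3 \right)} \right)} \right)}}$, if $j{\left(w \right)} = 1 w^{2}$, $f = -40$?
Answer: $- \frac{100}{3951} \approx -0.02531$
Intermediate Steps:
$j{\left(w \right)} = w^{2}$
$Z{\left(y \right)} = \frac{-2 + y}{2 y}$ ($Z{\left(y \right)} = \frac{y - 2}{y + y} = \frac{-2 + y}{2 y}$)
$h{\left(P \right)} = -40 + P$
$\frac{1}{h{\left(Z{\left(j{\left(\left(-3 - 4\right) - 3 \right)} \right)} \right)}} = \frac{1}{-40 + \frac{-2 + \left(\left(-3 - 4\right) - 3\right)^{2}}{2 \left(\left(-3 - 4\right) - 3\right)^{2}}} = \frac{1}{-40 + \frac{-2 + \left(-7 - 3\right)^{2}}{2 \left(-7 - 3\right)^{2}}} = \frac{1}{-40 + \frac{-2 + \left(-10\right)^{2}}{2 \left(-10\right)^{2}}} = \frac{1}{-40 + \frac{-2 + 100}{2 \cdot 100}} = \frac{1}{-40 + \frac{1}{2} \cdot \frac{1}{100} \cdot 98} = \frac{1}{-40 + \frac{49}{100}} = \frac{1}{- \frac{3951}{100}} = - \frac{100}{3951}$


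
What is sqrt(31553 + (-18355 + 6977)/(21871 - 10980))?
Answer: 7*sqrt(76377548355)/10891 ≈ 177.63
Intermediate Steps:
sqrt(31553 + (-18355 + 6977)/(21871 - 10980)) = sqrt(31553 - 11378/10891) = sqrt(343632345/10891) = 7*sqrt(76377548355)/10891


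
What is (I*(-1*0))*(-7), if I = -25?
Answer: 0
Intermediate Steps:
(I*(-1*0))*(-7) = -(-25)*0*(-7) = -25*0*(-7) = 0*(-7) = 0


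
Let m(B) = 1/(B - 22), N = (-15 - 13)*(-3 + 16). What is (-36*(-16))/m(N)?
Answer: -222336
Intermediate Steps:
N = -364 (N = -28*13 = -364)
m(B) = 1/(-22 + B)
(-36*(-16))/m(N) = (-36*(-16))/(1/(-22 - 364)) = 576/(1/(-386)) = 576/(-1/386) = 576*(-386) = -222336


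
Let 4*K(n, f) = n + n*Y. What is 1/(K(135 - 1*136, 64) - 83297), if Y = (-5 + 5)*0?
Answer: -4/333189 ≈ -1.2005e-5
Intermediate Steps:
Y = 0 (Y = 0*0 = 0)
K(n, f) = n/4 (K(n, f) = (n + n*0)/4 = (n + 0)/4 = n/4)
1/(K(135 - 1*136, 64) - 83297) = 1/((135 - 1*136)/4 - 83297) = 1/((135 - 136)/4 - 83297) = 1/((1/4)*(-1) - 83297) = 1/(-1/4 - 83297) = 1/(-333189/4) = -4/333189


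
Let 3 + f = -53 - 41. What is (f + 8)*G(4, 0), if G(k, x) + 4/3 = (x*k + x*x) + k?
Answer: -712/3 ≈ -237.33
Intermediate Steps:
f = -97 (f = -3 + (-53 - 41) = -3 - 94 = -97)
G(k, x) = -4/3 + k + x² + k*x (G(k, x) = -4/3 + ((x*k + x*x) + k) = -4/3 + ((k*x + x²) + k) = -4/3 + ((x² + k*x) + k) = -4/3 + (k + x² + k*x) = -4/3 + k + x² + k*x)
(f + 8)*G(4, 0) = (-97 + 8)*(-4/3 + 4 + 0² + 4*0) = -89*(-4/3 + 4 + 0 + 0) = -89*8/3 = -712/3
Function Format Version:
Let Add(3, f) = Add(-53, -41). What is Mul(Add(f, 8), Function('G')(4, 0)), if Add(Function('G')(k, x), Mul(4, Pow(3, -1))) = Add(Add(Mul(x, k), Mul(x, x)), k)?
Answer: Rational(-712, 3) ≈ -237.33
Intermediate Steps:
f = -97 (f = Add(-3, Add(-53, -41)) = Add(-3, -94) = -97)
Function('G')(k, x) = Add(Rational(-4, 3), k, Pow(x, 2), Mul(k, x)) (Function('G')(k, x) = Add(Rational(-4, 3), Add(Add(Mul(x, k), Mul(x, x)), k)) = Add(Rational(-4, 3), Add(Add(Mul(k, x), Pow(x, 2)), k)) = Add(Rational(-4, 3), Add(Add(Pow(x, 2), Mul(k, x)), k)) = Add(Rational(-4, 3), Add(k, Pow(x, 2), Mul(k, x))) = Add(Rational(-4, 3), k, Pow(x, 2), Mul(k, x)))
Mul(Add(f, 8), Function('G')(4, 0)) = Mul(Add(-97, 8), Add(Rational(-4, 3), 4, Pow(0, 2), Mul(4, 0))) = Mul(-89, Add(Rational(-4, 3), 4, 0, 0)) = Mul(-89, Rational(8, 3)) = Rational(-712, 3)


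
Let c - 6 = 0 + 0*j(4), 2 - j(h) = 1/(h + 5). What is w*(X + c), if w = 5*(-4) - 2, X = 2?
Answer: -176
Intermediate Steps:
j(h) = 2 - 1/(5 + h) (j(h) = 2 - 1/(h + 5) = 2 - 1/(5 + h))
w = -22 (w = -20 - 2 = -22)
c = 6 (c = 6 + (0 + 0*((9 + 2*4)/(5 + 4))) = 6 + (0 + 0*((9 + 8)/9)) = 6 + (0 + 0*((1/9)*17)) = 6 + (0 + 0*(17/9)) = 6 + (0 + 0) = 6 + 0 = 6)
w*(X + c) = -22*(2 + 6) = -22*8 = -176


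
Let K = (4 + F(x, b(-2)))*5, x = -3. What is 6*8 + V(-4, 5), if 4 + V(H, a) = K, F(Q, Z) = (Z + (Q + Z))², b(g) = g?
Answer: 309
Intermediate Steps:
F(Q, Z) = (Q + 2*Z)²
K = 265 (K = (4 + (-3 + 2*(-2))²)*5 = (4 + (-3 - 4)²)*5 = (4 + (-7)²)*5 = (4 + 49)*5 = 53*5 = 265)
V(H, a) = 261 (V(H, a) = -4 + 265 = 261)
6*8 + V(-4, 5) = 6*8 + 261 = 48 + 261 = 309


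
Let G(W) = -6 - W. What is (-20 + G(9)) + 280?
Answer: 245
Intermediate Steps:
(-20 + G(9)) + 280 = (-20 + (-6 - 1*9)) + 280 = (-20 + (-6 - 9)) + 280 = (-20 - 15) + 280 = -35 + 280 = 245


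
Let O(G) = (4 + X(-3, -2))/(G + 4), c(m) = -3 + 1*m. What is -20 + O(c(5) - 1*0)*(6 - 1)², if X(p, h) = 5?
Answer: 35/2 ≈ 17.500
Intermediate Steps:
c(m) = -3 + m
O(G) = 9/(4 + G) (O(G) = (4 + 5)/(G + 4) = 9/(4 + G))
-20 + O(c(5) - 1*0)*(6 - 1)² = -20 + (9/(4 + ((-3 + 5) - 1*0)))*(6 - 1)² = -20 + (9/(4 + (2 + 0)))*5² = -20 + (9/(4 + 2))*25 = -20 + (9/6)*25 = -20 + (9*(⅙))*25 = -20 + (3/2)*25 = -20 + 75/2 = 35/2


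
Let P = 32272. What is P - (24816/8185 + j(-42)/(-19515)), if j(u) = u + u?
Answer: 343622030868/10648685 ≈ 32269.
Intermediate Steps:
j(u) = 2*u
P - (24816/8185 + j(-42)/(-19515)) = 32272 - (24816/8185 + (2*(-42))/(-19515)) = 32272 - (24816*(1/8185) - 84*(-1/19515)) = 32272 - (24816/8185 + 28/6505) = 32272 - 1*32331452/10648685 = 32272 - 32331452/10648685 = 343622030868/10648685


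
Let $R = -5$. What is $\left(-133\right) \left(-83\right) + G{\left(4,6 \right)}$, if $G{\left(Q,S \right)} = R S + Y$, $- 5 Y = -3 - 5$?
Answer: $\frac{55053}{5} \approx 11011.0$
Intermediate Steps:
$Y = \frac{8}{5}$ ($Y = - \frac{-3 - 5}{5} = \left(- \frac{1}{5}\right) \left(-8\right) = \frac{8}{5} \approx 1.6$)
$G{\left(Q,S \right)} = \frac{8}{5} - 5 S$ ($G{\left(Q,S \right)} = - 5 S + \frac{8}{5} = \frac{8}{5} - 5 S$)
$\left(-133\right) \left(-83\right) + G{\left(4,6 \right)} = \left(-133\right) \left(-83\right) + \left(\frac{8}{5} - 30\right) = 11039 + \left(\frac{8}{5} - 30\right) = 11039 - \frac{142}{5} = \frac{55053}{5}$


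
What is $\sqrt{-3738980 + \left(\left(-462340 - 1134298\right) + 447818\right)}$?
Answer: $10 i \sqrt{48878} \approx 2210.8 i$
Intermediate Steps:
$\sqrt{-3738980 + \left(\left(-462340 - 1134298\right) + 447818\right)} = \sqrt{-3738980 + \left(-1596638 + 447818\right)} = \sqrt{-3738980 - 1148820} = \sqrt{-4887800} = 10 i \sqrt{48878}$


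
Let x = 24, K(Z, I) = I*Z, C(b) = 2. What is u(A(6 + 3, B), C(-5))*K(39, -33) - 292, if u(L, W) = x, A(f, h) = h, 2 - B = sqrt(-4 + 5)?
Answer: -31180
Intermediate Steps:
B = 1 (B = 2 - sqrt(-4 + 5) = 2 - sqrt(1) = 2 - 1*1 = 2 - 1 = 1)
u(L, W) = 24
u(A(6 + 3, B), C(-5))*K(39, -33) - 292 = 24*(-33*39) - 292 = 24*(-1287) - 292 = -30888 - 292 = -31180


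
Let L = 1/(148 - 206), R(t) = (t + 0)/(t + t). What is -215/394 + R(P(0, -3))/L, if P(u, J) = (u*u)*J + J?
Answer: -11641/394 ≈ -29.546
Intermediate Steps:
P(u, J) = J + J*u**2 (P(u, J) = u**2*J + J = J*u**2 + J = J + J*u**2)
R(t) = 1/2 (R(t) = t/((2*t)) = t*(1/(2*t)) = 1/2)
L = -1/58 (L = 1/(-58) = -1/58 ≈ -0.017241)
-215/394 + R(P(0, -3))/L = -215/394 + 1/(2*(-1/58)) = -215*1/394 + (1/2)*(-58) = -215/394 - 29 = -11641/394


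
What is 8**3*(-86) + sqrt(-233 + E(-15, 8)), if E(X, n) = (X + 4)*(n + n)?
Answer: -44032 + I*sqrt(409) ≈ -44032.0 + 20.224*I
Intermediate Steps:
E(X, n) = 2*n*(4 + X) (E(X, n) = (4 + X)*(2*n) = 2*n*(4 + X))
8**3*(-86) + sqrt(-233 + E(-15, 8)) = 8**3*(-86) + sqrt(-233 + 2*8*(4 - 15)) = 512*(-86) + sqrt(-233 + 2*8*(-11)) = -44032 + sqrt(-233 - 176) = -44032 + sqrt(-409) = -44032 + I*sqrt(409)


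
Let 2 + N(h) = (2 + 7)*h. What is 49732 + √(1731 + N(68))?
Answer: 49732 + √2341 ≈ 49780.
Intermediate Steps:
N(h) = -2 + 9*h (N(h) = -2 + (2 + 7)*h = -2 + 9*h)
49732 + √(1731 + N(68)) = 49732 + √(1731 + (-2 + 9*68)) = 49732 + √(1731 + (-2 + 612)) = 49732 + √(1731 + 610) = 49732 + √2341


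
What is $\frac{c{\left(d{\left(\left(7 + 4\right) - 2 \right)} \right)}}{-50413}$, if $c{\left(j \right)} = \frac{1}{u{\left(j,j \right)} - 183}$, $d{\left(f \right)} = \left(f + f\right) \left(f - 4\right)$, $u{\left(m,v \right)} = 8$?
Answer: $\frac{1}{8822275} \approx 1.1335 \cdot 10^{-7}$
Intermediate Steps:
$d{\left(f \right)} = 2 f \left(-4 + f\right)$
$c{\left(j \right)} = - \frac{1}{175}$ ($c{\left(j \right)} = \frac{1}{8 - 183} = \frac{1}{-175} = - \frac{1}{175}$)
$\frac{c{\left(d{\left(\left(7 + 4\right) - 2 \right)} \right)}}{-50413} = - \frac{1}{175 \left(-50413\right)} = \left(- \frac{1}{175}\right) \left(- \frac{1}{50413}\right) = \frac{1}{8822275}$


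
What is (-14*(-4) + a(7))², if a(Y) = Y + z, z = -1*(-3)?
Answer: 4356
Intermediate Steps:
z = 3
a(Y) = 3 + Y (a(Y) = Y + 3 = 3 + Y)
(-14*(-4) + a(7))² = (-14*(-4) + (3 + 7))² = (56 + 10)² = 66² = 4356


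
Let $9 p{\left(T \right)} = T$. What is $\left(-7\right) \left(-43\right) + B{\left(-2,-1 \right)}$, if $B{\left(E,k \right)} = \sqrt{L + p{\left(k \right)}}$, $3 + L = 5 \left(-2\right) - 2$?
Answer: $301 + \frac{2 i \sqrt{34}}{3} \approx 301.0 + 3.8873 i$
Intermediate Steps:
$p{\left(T \right)} = \frac{T}{9}$
$L = -15$ ($L = -3 + \left(5 \left(-2\right) - 2\right) = -3 - 12 = -15$)
$B{\left(E,k \right)} = \sqrt{-15 + \frac{k}{9}}$
$\left(-7\right) \left(-43\right) + B{\left(-2,-1 \right)} = \left(-7\right) \left(-43\right) + \frac{\sqrt{-135 - 1}}{3} = 301 + \frac{\sqrt{-136}}{3} = 301 + \frac{2 i \sqrt{34}}{3}$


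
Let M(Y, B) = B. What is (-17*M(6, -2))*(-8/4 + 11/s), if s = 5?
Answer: 34/5 ≈ 6.8000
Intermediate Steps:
(-17*M(6, -2))*(-8/4 + 11/s) = (-17*(-2))*(-8/4 + 11/5) = 34*(-8*¼ + 11*(⅕)) = 34*(-2 + 11/5) = 34*(⅕) = 34/5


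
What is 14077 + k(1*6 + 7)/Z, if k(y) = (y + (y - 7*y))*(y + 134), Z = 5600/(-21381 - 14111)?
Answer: 2985409/40 ≈ 74635.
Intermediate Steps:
Z = -1400/8873 (Z = 5600/(-35492) = 5600*(-1/35492) = -1400/8873 ≈ -0.15778)
k(y) = -5*y*(134 + y) (k(y) = (y - 6*y)*(134 + y) = (-5*y)*(134 + y) = -5*y*(134 + y))
14077 + k(1*6 + 7)/Z = 14077 + (-5*(1*6 + 7)*(134 + (1*6 + 7)))/(-1400/8873) = 14077 - 5*(6 + 7)*(134 + (6 + 7))*(-8873/1400) = 14077 - 5*13*(134 + 13)*(-8873/1400) = 14077 - 5*13*147*(-8873/1400) = 14077 - 9555*(-8873/1400) = 14077 + 2422329/40 = 2985409/40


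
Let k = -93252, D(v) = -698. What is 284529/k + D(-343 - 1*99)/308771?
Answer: -29306464585/9597837764 ≈ -3.0534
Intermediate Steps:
284529/k + D(-343 - 1*99)/308771 = 284529/(-93252) - 698/308771 = 284529*(-1/93252) - 698*1/308771 = -94843/31084 - 698/308771 = -29306464585/9597837764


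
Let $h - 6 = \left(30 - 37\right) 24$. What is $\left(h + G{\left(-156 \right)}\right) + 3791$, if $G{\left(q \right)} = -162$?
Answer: $3467$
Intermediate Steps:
$h = -162$ ($h = 6 + \left(30 - 37\right) 24 = 6 - 168 = -162$)
$\left(h + G{\left(-156 \right)}\right) + 3791 = \left(-162 - 162\right) + 3791 = -324 + 3791 = 3467$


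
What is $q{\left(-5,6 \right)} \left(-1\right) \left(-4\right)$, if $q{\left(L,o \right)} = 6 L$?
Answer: $-120$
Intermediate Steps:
$q{\left(-5,6 \right)} \left(-1\right) \left(-4\right) = 6 \left(-5\right) \left(-1\right) \left(-4\right) = \left(-30\right) \left(-1\right) \left(-4\right) = 30 \left(-4\right) = -120$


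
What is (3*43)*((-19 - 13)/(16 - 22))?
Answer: 688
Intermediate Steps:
(3*43)*((-19 - 13)/(16 - 22)) = 129*(-32/(-6)) = 129*(-32*(-1/6)) = 129*(16/3) = 688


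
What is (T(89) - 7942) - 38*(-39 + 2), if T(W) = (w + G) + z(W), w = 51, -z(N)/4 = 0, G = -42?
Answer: -6527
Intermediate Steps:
z(N) = 0 (z(N) = -4*0 = 0)
T(W) = 9 (T(W) = (51 - 42) + 0 = 9 + 0 = 9)
(T(89) - 7942) - 38*(-39 + 2) = (9 - 7942) - 38*(-39 + 2) = -7933 - 38*(-37) = -7933 + 1406 = -6527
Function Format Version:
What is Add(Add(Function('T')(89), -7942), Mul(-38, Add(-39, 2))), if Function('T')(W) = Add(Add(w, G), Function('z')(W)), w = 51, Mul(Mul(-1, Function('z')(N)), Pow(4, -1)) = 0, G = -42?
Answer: -6527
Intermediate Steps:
Function('z')(N) = 0 (Function('z')(N) = Mul(-4, 0) = 0)
Function('T')(W) = 9 (Function('T')(W) = Add(Add(51, -42), 0) = Add(9, 0) = 9)
Add(Add(Function('T')(89), -7942), Mul(-38, Add(-39, 2))) = Add(Add(9, -7942), Mul(-38, Add(-39, 2))) = Add(-7933, Mul(-38, -37)) = Add(-7933, 1406) = -6527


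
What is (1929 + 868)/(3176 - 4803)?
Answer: -2797/1627 ≈ -1.7191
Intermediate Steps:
(1929 + 868)/(3176 - 4803) = 2797/(-1627) = 2797*(-1/1627) = -2797/1627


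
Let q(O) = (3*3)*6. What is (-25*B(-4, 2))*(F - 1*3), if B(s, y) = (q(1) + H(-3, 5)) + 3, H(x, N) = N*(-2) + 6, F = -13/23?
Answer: 108650/23 ≈ 4723.9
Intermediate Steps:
F = -13/23 (F = -13*1/23 = -13/23 ≈ -0.56522)
q(O) = 54 (q(O) = 9*6 = 54)
H(x, N) = 6 - 2*N (H(x, N) = -2*N + 6 = 6 - 2*N)
B(s, y) = 53 (B(s, y) = (54 + (6 - 2*5)) + 3 = (54 + (6 - 10)) + 3 = (54 - 4) + 3 = 50 + 3 = 53)
(-25*B(-4, 2))*(F - 1*3) = (-25*53)*(-13/23 - 1*3) = -1325*(-13/23 - 3) = -1325*(-82/23) = 108650/23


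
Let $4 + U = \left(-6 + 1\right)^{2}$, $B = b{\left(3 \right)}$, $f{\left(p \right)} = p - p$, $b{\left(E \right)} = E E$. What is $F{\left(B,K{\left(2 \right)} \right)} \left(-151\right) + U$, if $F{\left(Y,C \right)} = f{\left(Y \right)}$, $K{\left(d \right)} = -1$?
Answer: $21$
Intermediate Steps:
$b{\left(E \right)} = E^{2}$
$f{\left(p \right)} = 0$
$B = 9$ ($B = 3^{2} = 9$)
$F{\left(Y,C \right)} = 0$
$U = 21$ ($U = -4 + \left(-6 + 1\right)^{2} = -4 + \left(-5\right)^{2} = -4 + 25 = 21$)
$F{\left(B,K{\left(2 \right)} \right)} \left(-151\right) + U = 0 \left(-151\right) + 21 = 0 + 21 = 21$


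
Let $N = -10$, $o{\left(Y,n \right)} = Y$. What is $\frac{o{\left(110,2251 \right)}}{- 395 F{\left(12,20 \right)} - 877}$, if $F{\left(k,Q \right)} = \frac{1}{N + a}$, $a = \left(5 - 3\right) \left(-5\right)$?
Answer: $- \frac{440}{3429} \approx -0.12832$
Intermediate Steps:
$a = -10$ ($a = 2 \left(-5\right) = -10$)
$F{\left(k,Q \right)} = - \frac{1}{20}$ ($F{\left(k,Q \right)} = \frac{1}{-10 - 10} = \frac{1}{-20} = - \frac{1}{20}$)
$\frac{o{\left(110,2251 \right)}}{- 395 F{\left(12,20 \right)} - 877} = \frac{110}{\left(-395\right) \left(- \frac{1}{20}\right) - 877} = \frac{110}{\frac{79}{4} - 877} = \frac{110}{- \frac{3429}{4}} = 110 \left(- \frac{4}{3429}\right) = - \frac{440}{3429}$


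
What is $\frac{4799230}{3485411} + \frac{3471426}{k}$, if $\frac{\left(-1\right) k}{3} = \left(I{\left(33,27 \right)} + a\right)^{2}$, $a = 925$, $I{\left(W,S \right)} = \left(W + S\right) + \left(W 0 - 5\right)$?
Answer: $\frac{41147502617}{239099194600} \approx 0.17209$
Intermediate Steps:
$I{\left(W,S \right)} = -5 + S + W$ ($I{\left(W,S \right)} = \left(S + W\right) + \left(0 - 5\right) = \left(S + W\right) - 5 = -5 + S + W$)
$k = -2881200$ ($k = - 3 \left(\left(-5 + 27 + 33\right) + 925\right)^{2} = - 3 \left(55 + 925\right)^{2} = - 3 \cdot 980^{2} = \left(-3\right) 960400 = -2881200$)
$\frac{4799230}{3485411} + \frac{3471426}{k} = \frac{4799230}{3485411} + \frac{3471426}{-2881200} = 4799230 \cdot \frac{1}{3485411} + 3471426 \left(- \frac{1}{2881200}\right) = \frac{4799230}{3485411} - \frac{82653}{68600} = \frac{41147502617}{239099194600}$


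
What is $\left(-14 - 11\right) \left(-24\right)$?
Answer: $600$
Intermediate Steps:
$\left(-14 - 11\right) \left(-24\right) = \left(-25\right) \left(-24\right) = 600$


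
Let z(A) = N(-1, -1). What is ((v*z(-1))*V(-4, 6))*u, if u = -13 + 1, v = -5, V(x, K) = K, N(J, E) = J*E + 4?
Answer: 1800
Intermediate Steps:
N(J, E) = 4 + E*J (N(J, E) = E*J + 4 = 4 + E*J)
z(A) = 5 (z(A) = 4 - 1*(-1) = 4 + 1 = 5)
u = -12
((v*z(-1))*V(-4, 6))*u = (-5*5*6)*(-12) = -25*6*(-12) = -150*(-12) = 1800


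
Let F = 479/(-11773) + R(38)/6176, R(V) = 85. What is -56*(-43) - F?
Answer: 907190431/376736 ≈ 2408.0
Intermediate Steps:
F = -10143/376736 (F = 479/(-11773) + 85/6176 = 479*(-1/11773) + 85*(1/6176) = -479/11773 + 85/6176 = -10143/376736 ≈ -0.026923)
-56*(-43) - F = -56*(-43) - 1*(-10143/376736) = 2408 + 10143/376736 = 907190431/376736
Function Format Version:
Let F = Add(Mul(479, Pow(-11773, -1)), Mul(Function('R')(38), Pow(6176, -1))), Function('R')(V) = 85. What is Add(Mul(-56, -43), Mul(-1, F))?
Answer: Rational(907190431, 376736) ≈ 2408.0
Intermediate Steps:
F = Rational(-10143, 376736) (F = Add(Mul(479, Pow(-11773, -1)), Mul(85, Pow(6176, -1))) = Add(Mul(479, Rational(-1, 11773)), Mul(85, Rational(1, 6176))) = Add(Rational(-479, 11773), Rational(85, 6176)) = Rational(-10143, 376736) ≈ -0.026923)
Add(Mul(-56, -43), Mul(-1, F)) = Add(Mul(-56, -43), Mul(-1, Rational(-10143, 376736))) = Add(2408, Rational(10143, 376736)) = Rational(907190431, 376736)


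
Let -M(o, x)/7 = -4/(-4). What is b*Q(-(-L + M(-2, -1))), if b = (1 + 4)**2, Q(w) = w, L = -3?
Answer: 100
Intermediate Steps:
M(o, x) = -7 (M(o, x) = -(-28)/(-4) = -(-28)*(-1)/4 = -7*1 = -7)
b = 25 (b = 5**2 = 25)
b*Q(-(-L + M(-2, -1))) = 25*(-(-1*(-3) - 7)) = 25*(-(3 - 7)) = 25*(-1*(-4)) = 25*4 = 100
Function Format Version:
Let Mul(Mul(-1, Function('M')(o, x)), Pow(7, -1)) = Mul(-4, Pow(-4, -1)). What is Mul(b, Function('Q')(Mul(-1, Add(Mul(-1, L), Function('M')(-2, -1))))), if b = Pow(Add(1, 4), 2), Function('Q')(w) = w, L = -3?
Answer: 100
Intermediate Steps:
Function('M')(o, x) = -7 (Function('M')(o, x) = Mul(-7, Mul(-4, Pow(-4, -1))) = Mul(-7, Mul(-4, Rational(-1, 4))) = Mul(-7, 1) = -7)
b = 25 (b = Pow(5, 2) = 25)
Mul(b, Function('Q')(Mul(-1, Add(Mul(-1, L), Function('M')(-2, -1))))) = Mul(25, Mul(-1, Add(Mul(-1, -3), -7))) = Mul(25, Mul(-1, Add(3, -7))) = Mul(25, Mul(-1, -4)) = Mul(25, 4) = 100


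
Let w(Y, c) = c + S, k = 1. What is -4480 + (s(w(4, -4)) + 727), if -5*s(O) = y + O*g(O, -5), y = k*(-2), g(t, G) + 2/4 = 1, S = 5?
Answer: -37527/10 ≈ -3752.7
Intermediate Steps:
g(t, G) = ½ (g(t, G) = -½ + 1 = ½)
y = -2 (y = 1*(-2) = -2)
w(Y, c) = 5 + c (w(Y, c) = c + 5 = 5 + c)
s(O) = ⅖ - O/10 (s(O) = -(-2 + O*(½))/5 = -(-2 + O/2)/5 = ⅖ - O/10)
-4480 + (s(w(4, -4)) + 727) = -4480 + ((⅖ - (5 - 4)/10) + 727) = -4480 + ((⅖ - ⅒*1) + 727) = -4480 + ((⅖ - ⅒) + 727) = -4480 + (3/10 + 727) = -4480 + 7273/10 = -37527/10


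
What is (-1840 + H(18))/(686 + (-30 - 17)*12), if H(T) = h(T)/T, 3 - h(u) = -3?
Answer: -5519/366 ≈ -15.079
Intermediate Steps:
h(u) = 6 (h(u) = 3 - 1*(-3) = 3 + 3 = 6)
H(T) = 6/T
(-1840 + H(18))/(686 + (-30 - 17)*12) = (-1840 + 6/18)/(686 + (-30 - 17)*12) = (-1840 + 6*(1/18))/(686 - 47*12) = (-1840 + ⅓)/(686 - 564) = -5519/3/122 = -5519/3*1/122 = -5519/366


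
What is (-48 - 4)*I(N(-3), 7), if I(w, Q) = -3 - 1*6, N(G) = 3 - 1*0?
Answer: 468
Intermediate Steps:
N(G) = 3 (N(G) = 3 + 0 = 3)
I(w, Q) = -9 (I(w, Q) = -3 - 6 = -9)
(-48 - 4)*I(N(-3), 7) = (-48 - 4)*(-9) = -52*(-9) = 468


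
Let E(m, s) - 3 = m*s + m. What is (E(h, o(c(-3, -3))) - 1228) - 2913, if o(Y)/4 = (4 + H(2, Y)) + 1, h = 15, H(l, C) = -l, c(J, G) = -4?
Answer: -3943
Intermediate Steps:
o(Y) = 12 (o(Y) = 4*((4 - 1*2) + 1) = 4*((4 - 2) + 1) = 4*(2 + 1) = 4*3 = 12)
E(m, s) = 3 + m + m*s (E(m, s) = 3 + (m*s + m) = 3 + (m + m*s) = 3 + m + m*s)
(E(h, o(c(-3, -3))) - 1228) - 2913 = ((3 + 15 + 15*12) - 1228) - 2913 = ((3 + 15 + 180) - 1228) - 2913 = (198 - 1228) - 2913 = -1030 - 2913 = -3943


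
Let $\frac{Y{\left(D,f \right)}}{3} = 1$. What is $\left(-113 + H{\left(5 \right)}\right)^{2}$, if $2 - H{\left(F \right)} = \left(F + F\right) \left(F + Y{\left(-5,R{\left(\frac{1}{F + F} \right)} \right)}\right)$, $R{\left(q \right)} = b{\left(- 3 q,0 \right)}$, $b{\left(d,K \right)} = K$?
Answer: $36481$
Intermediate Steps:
$R{\left(q \right)} = 0$
$Y{\left(D,f \right)} = 3$ ($Y{\left(D,f \right)} = 3 \cdot 1 = 3$)
$H{\left(F \right)} = 2 - 2 F \left(3 + F\right)$ ($H{\left(F \right)} = 2 - \left(F + F\right) \left(F + 3\right) = 2 - 2 F \left(3 + F\right)$)
$\left(-113 + H{\left(5 \right)}\right)^{2} = \left(-113 - \left(28 + 50\right)\right)^{2} = \left(-113 - 78\right)^{2} = \left(-191\right)^{2} = 36481$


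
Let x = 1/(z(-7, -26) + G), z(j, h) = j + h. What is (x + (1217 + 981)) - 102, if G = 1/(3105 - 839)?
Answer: 156730326/74777 ≈ 2096.0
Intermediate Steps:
z(j, h) = h + j
G = 1/2266 ≈ 0.00044131
x = -2266/74777 (x = 1/((-26 - 7) + 1/2266) = 1/(-33 + 1/2266) = 1/(-74777/2266) = -2266/74777 ≈ -0.030303)
(x + (1217 + 981)) - 102 = (-2266/74777 + (1217 + 981)) - 102 = (-2266/74777 + 2198) - 102 = 164357580/74777 - 102 = 156730326/74777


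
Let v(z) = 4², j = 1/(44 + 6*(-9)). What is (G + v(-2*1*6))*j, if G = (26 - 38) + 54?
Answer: -29/5 ≈ -5.8000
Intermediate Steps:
j = -⅒ (j = 1/(44 - 54) = 1/(-10) = -⅒ ≈ -0.10000)
G = 42 (G = -12 + 54 = 42)
v(z) = 16
(G + v(-2*1*6))*j = (42 + 16)*(-⅒) = 58*(-⅒) = -29/5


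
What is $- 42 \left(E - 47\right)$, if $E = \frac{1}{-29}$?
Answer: $\frac{57288}{29} \approx 1975.4$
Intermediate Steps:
$E = - \frac{1}{29} \approx -0.034483$
$- 42 \left(E - 47\right) = - 42 \left(- \frac{1}{29} - 47\right) = \left(-42\right) \left(- \frac{1364}{29}\right) = \frac{57288}{29}$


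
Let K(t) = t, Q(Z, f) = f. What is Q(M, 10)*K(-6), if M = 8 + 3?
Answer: -60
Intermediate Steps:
M = 11
Q(M, 10)*K(-6) = 10*(-6) = -60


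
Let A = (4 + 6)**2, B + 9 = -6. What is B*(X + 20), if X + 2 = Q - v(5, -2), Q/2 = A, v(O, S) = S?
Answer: -3300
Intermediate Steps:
B = -15 (B = -9 - 6 = -15)
A = 100 (A = 10**2 = 100)
Q = 200 (Q = 2*100 = 200)
X = 200 (X = -2 + (200 - 1*(-2)) = -2 + (200 + 2) = -2 + 202 = 200)
B*(X + 20) = -15*(200 + 20) = -15*220 = -3300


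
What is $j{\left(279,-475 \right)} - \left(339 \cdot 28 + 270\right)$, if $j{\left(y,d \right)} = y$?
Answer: $-9483$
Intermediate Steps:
$j{\left(279,-475 \right)} - \left(339 \cdot 28 + 270\right) = 279 - \left(339 \cdot 28 + 270\right) = 279 - \left(9492 + 270\right) = 279 - 9762 = -9483$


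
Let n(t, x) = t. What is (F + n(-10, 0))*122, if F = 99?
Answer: 10858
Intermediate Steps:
(F + n(-10, 0))*122 = (99 - 10)*122 = 89*122 = 10858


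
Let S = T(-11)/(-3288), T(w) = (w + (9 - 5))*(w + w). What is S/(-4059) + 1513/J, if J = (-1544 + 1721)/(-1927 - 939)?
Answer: -876843402283/35791524 ≈ -24499.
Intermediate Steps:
T(w) = 2*w*(4 + w) (T(w) = (w + 4)*(2*w) = (4 + w)*(2*w) = 2*w*(4 + w))
J = -177/2866 (J = 177/(-2866) = 177*(-1/2866) = -177/2866 ≈ -0.061759)
S = -77/1644 (S = (2*(-11)*(4 - 11))/(-3288) = (2*(-11)*(-7))*(-1/3288) = 154*(-1/3288) = -77/1644 ≈ -0.046837)
S/(-4059) + 1513/J = -77/1644/(-4059) + 1513/(-177/2866) = -77/1644*(-1/4059) + 1513*(-2866/177) = 7/606636 - 4336258/177 = -876843402283/35791524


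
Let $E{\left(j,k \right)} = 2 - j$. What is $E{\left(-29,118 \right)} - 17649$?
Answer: $-17618$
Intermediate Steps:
$E{\left(-29,118 \right)} - 17649 = \left(2 - -29\right) - 17649 = \left(2 + 29\right) - 17649 = 31 - 17649 = -17618$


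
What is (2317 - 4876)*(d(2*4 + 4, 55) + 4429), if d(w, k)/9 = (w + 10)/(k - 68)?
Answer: -146832861/13 ≈ -1.1295e+7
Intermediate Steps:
d(w, k) = 9*(10 + w)/(-68 + k) (d(w, k) = 9*((w + 10)/(k - 68)) = 9*((10 + w)/(-68 + k)) = 9*(10 + w)/(-68 + k))
(2317 - 4876)*(d(2*4 + 4, 55) + 4429) = (2317 - 4876)*(9*(10 + (2*4 + 4))/(-68 + 55) + 4429) = -2559*(9*(10 + (8 + 4))/(-13) + 4429) = -2559*(9*(-1/13)*(10 + 12) + 4429) = -2559*(9*(-1/13)*22 + 4429) = -2559*(-198/13 + 4429) = -2559*57379/13 = -146832861/13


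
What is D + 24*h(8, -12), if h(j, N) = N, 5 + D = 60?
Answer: -233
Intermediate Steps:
D = 55 (D = -5 + 60 = 55)
D + 24*h(8, -12) = 55 + 24*(-12) = 55 - 288 = -233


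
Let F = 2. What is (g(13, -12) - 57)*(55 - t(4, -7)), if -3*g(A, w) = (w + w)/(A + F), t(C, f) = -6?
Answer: -51667/15 ≈ -3444.5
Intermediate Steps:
g(A, w) = -2*w/(3*(2 + A)) (g(A, w) = -(w + w)/(3*(A + 2)) = -2*w/(3*(2 + A)))
(g(13, -12) - 57)*(55 - t(4, -7)) = (-2*(-12)/(6 + 3*13) - 57)*(55 - 1*(-6)) = (-2*(-12)/(6 + 39) - 57)*(55 + 6) = (-2*(-12)/45 - 57)*61 = (-2*(-12)*1/45 - 57)*61 = (8/15 - 57)*61 = -847/15*61 = -51667/15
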